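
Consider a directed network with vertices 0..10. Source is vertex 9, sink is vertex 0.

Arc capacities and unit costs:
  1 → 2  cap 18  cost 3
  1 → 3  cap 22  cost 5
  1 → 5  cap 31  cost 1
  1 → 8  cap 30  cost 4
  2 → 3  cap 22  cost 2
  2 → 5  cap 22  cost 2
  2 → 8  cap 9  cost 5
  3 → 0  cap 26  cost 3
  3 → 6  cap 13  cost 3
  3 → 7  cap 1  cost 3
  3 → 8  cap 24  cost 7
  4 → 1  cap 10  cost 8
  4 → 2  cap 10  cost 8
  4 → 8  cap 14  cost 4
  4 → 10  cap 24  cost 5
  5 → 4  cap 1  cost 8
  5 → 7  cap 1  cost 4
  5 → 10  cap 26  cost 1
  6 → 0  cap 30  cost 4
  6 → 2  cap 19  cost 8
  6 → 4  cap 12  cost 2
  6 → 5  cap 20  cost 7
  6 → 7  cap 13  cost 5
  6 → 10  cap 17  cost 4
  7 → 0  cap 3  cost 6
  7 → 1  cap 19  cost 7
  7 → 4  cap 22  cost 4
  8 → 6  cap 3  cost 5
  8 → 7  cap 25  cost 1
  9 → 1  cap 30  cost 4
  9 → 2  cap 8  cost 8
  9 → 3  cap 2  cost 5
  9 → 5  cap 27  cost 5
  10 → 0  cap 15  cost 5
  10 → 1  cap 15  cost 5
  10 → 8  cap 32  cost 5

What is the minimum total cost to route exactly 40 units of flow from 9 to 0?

Minimum cost for 40 units: 457

shortest-cost path #1: 9→3→0 push 2 @ unit cost 8 (adds 16)
shortest-cost path #2: 9→5→10→0 push 15 @ unit cost 11 (adds 165)
shortest-cost path #3: 9→1→3→0 push 22 @ unit cost 12 (adds 264)
shortest-cost path #4: 9→1→2→3→0 push 1 @ unit cost 12 (adds 12)
total cost = 457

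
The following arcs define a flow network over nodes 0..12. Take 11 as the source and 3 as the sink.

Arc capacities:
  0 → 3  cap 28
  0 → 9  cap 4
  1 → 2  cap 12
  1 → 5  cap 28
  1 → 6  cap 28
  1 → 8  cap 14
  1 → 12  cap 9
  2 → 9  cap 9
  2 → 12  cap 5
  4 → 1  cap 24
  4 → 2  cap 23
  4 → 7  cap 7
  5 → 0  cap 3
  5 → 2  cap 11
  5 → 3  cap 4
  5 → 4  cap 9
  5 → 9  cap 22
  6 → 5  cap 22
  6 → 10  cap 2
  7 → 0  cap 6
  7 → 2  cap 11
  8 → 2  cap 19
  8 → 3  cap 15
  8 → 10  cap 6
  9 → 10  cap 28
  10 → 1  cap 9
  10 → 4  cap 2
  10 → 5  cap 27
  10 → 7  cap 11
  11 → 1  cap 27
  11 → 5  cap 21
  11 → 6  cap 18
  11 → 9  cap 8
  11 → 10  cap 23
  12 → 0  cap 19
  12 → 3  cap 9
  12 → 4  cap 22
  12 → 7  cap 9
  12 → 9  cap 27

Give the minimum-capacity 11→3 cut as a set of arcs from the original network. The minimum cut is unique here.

augment #1: 11→5→3 push 4
augment #2: 11→1→8→3 push 14
augment #3: 11→1→12→3 push 9
augment #4: 11→5→0→3 push 3
augment #5: 11→10→7→0→3 push 6
augment #6: 11→1→2→12→0→3 push 4
augment #7: 11→5→2→12→0→3 push 1
max flow = 41; residual-reachable set from 11 gives S-side
cut edges (S→T): {(1,8), (1,12), (2,12), (5,0), (5,3), (7,0)} total cap 41

Min-cut arcs: {(1,8), (1,12), (2,12), (5,0), (5,3), (7,0)} (total capacity 41)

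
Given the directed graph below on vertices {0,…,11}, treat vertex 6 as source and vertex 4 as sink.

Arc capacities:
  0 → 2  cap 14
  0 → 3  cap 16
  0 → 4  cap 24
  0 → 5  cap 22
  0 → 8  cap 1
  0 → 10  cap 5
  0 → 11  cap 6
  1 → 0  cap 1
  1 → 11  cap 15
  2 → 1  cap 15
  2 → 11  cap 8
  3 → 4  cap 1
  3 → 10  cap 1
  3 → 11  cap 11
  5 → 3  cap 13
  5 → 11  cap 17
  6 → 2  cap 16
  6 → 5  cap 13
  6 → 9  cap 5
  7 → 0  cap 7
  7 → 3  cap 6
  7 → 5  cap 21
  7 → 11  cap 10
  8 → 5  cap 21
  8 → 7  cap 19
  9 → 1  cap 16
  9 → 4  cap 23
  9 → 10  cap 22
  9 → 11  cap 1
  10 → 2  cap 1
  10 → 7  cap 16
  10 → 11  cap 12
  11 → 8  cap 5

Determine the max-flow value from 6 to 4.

augment #1: 6→9→4 bottleneck 5, total now 5
augment #2: 6→5→3→4 bottleneck 1, total now 6
augment #3: 6→2→1→0→4 bottleneck 1, total now 7
augment #4: 6→2→11→8→7→0→4 bottleneck 5, total now 12
augment #5: 6→5→3→10→7→0→4 bottleneck 1, total now 13

Maximum flow value: 13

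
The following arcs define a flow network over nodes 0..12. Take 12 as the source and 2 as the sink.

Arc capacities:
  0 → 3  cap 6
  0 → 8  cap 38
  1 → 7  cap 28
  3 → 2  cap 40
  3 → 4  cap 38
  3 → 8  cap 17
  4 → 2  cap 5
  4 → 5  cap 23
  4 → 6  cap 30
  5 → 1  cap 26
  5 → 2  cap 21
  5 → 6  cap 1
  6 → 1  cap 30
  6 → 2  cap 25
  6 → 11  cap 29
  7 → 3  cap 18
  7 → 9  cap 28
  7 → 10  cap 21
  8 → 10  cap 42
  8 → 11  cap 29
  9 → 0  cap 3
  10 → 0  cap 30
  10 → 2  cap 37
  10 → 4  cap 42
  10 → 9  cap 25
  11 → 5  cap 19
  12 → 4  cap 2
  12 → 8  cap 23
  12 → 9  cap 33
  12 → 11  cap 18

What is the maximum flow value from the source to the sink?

augment #1: 12→4→2 bottleneck 2, total now 2
augment #2: 12→8→10→2 bottleneck 23, total now 25
augment #3: 12→11→5→2 bottleneck 18, total now 43
augment #4: 12→9→0→3→2 bottleneck 3, total now 46

Maximum flow value: 46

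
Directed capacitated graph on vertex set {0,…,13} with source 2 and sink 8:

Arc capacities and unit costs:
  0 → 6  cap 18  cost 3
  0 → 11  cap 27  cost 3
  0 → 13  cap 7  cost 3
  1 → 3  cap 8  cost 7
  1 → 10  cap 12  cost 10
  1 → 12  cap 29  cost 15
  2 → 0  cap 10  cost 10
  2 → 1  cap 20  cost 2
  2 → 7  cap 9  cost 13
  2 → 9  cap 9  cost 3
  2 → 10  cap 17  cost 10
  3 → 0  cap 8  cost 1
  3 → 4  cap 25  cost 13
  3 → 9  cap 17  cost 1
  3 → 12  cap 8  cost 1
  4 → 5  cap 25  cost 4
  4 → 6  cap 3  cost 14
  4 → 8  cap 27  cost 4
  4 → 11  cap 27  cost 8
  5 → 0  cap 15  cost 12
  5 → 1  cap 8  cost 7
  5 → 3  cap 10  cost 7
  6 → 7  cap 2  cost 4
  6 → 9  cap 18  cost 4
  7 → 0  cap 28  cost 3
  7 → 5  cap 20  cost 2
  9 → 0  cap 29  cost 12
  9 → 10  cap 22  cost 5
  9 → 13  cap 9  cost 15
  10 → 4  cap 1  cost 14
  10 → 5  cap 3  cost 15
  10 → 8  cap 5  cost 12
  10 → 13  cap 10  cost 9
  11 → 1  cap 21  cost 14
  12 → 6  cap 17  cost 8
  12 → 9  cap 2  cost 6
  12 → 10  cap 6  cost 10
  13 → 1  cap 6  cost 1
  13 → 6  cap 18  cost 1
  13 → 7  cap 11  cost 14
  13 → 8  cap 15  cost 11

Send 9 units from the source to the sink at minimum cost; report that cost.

Minimum cost for 9 units: 196

shortest-cost path #1: 2→9→10→8 push 5 @ unit cost 20 (adds 100)
shortest-cost path #2: 2→0→13→8 push 4 @ unit cost 24 (adds 96)
total cost = 196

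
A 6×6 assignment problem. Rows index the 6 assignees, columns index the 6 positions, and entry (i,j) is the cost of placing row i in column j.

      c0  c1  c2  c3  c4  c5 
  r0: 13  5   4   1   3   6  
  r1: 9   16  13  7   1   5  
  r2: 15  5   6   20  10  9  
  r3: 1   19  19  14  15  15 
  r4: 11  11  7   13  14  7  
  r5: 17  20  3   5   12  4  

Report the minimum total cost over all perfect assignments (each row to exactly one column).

Minimum assignment cost: 18

optimal assignment: row0→col3 (cost 1), row1→col4 (cost 1), row2→col1 (cost 5), row3→col0 (cost 1), row4→col5 (cost 7), row5→col2 (cost 3)
total = 1 + 1 + 5 + 1 + 7 + 3 = 18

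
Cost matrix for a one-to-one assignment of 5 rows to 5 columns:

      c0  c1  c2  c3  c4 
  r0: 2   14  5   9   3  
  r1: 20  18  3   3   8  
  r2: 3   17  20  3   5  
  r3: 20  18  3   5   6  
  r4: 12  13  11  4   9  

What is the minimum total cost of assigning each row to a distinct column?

optimal assignment: row0→col4 (cost 3), row1→col3 (cost 3), row2→col0 (cost 3), row3→col2 (cost 3), row4→col1 (cost 13)
total = 3 + 3 + 3 + 3 + 13 = 25

Minimum assignment cost: 25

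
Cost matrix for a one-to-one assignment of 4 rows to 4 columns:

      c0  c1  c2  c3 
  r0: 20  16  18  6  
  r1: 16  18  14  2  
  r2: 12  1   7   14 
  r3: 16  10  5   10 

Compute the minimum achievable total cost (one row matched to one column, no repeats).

one of 2 optimal assignments: row0→col0 (cost 20), row1→col3 (cost 2), row2→col1 (cost 1), row3→col2 (cost 5)
total = 20 + 2 + 1 + 5 = 28

Minimum assignment cost: 28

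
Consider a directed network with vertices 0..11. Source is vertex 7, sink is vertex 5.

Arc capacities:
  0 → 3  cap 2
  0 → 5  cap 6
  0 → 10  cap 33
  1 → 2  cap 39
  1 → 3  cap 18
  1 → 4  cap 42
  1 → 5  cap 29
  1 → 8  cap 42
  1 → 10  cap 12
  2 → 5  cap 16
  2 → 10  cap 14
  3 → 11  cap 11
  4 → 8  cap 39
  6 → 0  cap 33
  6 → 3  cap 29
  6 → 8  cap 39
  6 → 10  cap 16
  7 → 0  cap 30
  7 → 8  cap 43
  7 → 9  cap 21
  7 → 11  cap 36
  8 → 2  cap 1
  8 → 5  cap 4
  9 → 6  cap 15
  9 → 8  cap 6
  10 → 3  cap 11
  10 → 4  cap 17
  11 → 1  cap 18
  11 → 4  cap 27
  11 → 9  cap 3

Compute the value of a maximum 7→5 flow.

Maximum flow value: 29

augment #1: 7→0→5 bottleneck 6, total now 6
augment #2: 7→8→5 bottleneck 4, total now 10
augment #3: 7→8→2→5 bottleneck 1, total now 11
augment #4: 7→11→1→5 bottleneck 18, total now 29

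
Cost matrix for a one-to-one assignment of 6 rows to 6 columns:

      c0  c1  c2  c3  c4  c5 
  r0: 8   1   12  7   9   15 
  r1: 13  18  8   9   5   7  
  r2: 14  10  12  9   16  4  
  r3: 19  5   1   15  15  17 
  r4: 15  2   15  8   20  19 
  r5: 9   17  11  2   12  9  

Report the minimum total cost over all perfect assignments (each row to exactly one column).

Minimum assignment cost: 22

optimal assignment: row0→col0 (cost 8), row1→col4 (cost 5), row2→col5 (cost 4), row3→col2 (cost 1), row4→col1 (cost 2), row5→col3 (cost 2)
total = 8 + 5 + 4 + 1 + 2 + 2 = 22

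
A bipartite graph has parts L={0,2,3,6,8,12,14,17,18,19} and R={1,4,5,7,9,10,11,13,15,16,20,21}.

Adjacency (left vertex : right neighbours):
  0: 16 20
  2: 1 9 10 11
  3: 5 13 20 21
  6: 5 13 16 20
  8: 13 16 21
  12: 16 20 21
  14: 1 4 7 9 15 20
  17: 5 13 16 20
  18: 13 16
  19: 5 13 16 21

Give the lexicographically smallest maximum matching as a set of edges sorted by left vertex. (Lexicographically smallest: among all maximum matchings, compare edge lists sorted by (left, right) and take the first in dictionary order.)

|M| = 7 (so the lex-smallest maximum matching has 7 edges)
process left vertices in ascending order; for each, take the smallest-labelled available neighbour that still permits 7 edges overall, or leave it unmatched if none does
lex-smallest matching: {0-16, 2-1, 3-5, 6-13, 8-21, 12-20, 14-4}

Lex-smallest maximum matching: {(0,16), (2,1), (3,5), (6,13), (8,21), (12,20), (14,4)}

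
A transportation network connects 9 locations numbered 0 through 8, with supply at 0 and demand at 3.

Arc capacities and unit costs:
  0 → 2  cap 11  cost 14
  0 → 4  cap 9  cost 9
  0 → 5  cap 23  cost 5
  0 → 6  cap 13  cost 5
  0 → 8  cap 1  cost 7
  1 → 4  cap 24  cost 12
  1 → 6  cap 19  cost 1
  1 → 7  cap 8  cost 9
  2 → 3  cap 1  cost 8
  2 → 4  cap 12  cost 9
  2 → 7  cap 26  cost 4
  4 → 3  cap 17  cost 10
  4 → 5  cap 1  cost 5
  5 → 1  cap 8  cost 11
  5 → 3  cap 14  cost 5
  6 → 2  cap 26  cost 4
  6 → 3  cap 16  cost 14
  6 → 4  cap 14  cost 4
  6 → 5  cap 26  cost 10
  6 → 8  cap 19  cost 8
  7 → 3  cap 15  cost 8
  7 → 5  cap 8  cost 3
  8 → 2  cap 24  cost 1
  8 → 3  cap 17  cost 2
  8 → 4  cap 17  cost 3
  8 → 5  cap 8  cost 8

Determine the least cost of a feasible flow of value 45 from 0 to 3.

shortest-cost path #1: 0→8→3 push 1 @ unit cost 9 (adds 9)
shortest-cost path #2: 0→5→3 push 14 @ unit cost 10 (adds 140)
shortest-cost path #3: 0→6→8→3 push 13 @ unit cost 15 (adds 195)
shortest-cost path #4: 0→4→3 push 9 @ unit cost 19 (adds 171)
shortest-cost path #5: 0→2→3 push 1 @ unit cost 22 (adds 22)
shortest-cost path #6: 0→2→7→3 push 7 @ unit cost 26 (adds 182)
total cost = 719

Minimum cost for 45 units: 719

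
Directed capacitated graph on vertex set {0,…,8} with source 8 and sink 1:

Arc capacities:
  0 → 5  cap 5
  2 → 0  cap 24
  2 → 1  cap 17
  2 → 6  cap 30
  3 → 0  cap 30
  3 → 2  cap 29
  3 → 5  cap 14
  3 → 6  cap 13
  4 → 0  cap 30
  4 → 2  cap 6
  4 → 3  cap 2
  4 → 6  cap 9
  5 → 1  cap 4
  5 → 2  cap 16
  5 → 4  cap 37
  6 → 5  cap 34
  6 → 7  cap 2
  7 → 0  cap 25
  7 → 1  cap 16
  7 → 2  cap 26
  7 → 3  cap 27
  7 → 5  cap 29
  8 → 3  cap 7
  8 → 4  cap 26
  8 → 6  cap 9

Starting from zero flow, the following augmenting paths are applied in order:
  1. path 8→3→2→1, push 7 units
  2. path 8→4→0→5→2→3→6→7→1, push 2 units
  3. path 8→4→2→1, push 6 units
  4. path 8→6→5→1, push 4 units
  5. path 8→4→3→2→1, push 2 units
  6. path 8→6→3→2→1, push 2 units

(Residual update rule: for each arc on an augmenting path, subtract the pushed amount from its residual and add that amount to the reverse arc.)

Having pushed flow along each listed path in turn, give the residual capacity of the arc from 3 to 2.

Residual capacity of (3,2): 20

after path 1 (8→3→2→1, push 7): res(3,2)=22
after path 2 (8→4→0→5→2→3→6→7→1, push 2): res(3,2)=24
after path 3 (8→4→2→1, push 6): res(3,2)=24
after path 4 (8→6→5→1, push 4): res(3,2)=24
after path 5 (8→4→3→2→1, push 2): res(3,2)=22
after path 6 (8→6→3→2→1, push 2): res(3,2)=20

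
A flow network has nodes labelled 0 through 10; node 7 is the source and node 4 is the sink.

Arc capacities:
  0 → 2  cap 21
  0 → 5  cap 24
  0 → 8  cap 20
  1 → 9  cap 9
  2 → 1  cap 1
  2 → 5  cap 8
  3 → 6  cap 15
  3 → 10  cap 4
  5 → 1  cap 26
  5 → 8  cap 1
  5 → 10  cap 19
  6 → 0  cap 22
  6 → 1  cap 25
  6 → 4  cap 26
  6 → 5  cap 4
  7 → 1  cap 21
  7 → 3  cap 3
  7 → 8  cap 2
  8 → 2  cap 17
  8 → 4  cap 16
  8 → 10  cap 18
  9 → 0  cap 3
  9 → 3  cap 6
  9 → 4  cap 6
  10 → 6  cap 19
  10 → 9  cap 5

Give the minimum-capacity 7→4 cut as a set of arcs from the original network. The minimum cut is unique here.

Min-cut arcs: {(1,9), (7,3), (7,8)} (total capacity 14)

augment #1: 7→8→4 push 2
augment #2: 7→1→9→4 push 6
augment #3: 7→3→6→4 push 3
augment #4: 7→1→9→0→8→4 push 3
max flow = 14; residual-reachable set from 7 gives S-side
cut edges (S→T): {(1,9), (7,3), (7,8)} total cap 14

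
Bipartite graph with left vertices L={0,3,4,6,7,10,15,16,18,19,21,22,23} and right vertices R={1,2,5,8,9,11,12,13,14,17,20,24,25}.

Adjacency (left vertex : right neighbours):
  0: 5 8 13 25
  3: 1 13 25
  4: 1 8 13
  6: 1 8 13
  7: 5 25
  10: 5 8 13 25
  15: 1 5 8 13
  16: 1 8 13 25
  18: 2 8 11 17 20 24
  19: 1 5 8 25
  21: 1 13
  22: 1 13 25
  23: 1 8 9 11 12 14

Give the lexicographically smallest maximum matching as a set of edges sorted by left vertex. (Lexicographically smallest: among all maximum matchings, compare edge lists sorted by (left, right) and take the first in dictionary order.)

Lex-smallest maximum matching: {(0,5), (3,1), (4,8), (6,13), (7,25), (18,2), (23,9)}

|M| = 7 (so the lex-smallest maximum matching has 7 edges)
process left vertices in ascending order; for each, take the smallest-labelled available neighbour that still permits 7 edges overall, or leave it unmatched if none does
lex-smallest matching: {0-5, 3-1, 4-8, 6-13, 7-25, 18-2, 23-9}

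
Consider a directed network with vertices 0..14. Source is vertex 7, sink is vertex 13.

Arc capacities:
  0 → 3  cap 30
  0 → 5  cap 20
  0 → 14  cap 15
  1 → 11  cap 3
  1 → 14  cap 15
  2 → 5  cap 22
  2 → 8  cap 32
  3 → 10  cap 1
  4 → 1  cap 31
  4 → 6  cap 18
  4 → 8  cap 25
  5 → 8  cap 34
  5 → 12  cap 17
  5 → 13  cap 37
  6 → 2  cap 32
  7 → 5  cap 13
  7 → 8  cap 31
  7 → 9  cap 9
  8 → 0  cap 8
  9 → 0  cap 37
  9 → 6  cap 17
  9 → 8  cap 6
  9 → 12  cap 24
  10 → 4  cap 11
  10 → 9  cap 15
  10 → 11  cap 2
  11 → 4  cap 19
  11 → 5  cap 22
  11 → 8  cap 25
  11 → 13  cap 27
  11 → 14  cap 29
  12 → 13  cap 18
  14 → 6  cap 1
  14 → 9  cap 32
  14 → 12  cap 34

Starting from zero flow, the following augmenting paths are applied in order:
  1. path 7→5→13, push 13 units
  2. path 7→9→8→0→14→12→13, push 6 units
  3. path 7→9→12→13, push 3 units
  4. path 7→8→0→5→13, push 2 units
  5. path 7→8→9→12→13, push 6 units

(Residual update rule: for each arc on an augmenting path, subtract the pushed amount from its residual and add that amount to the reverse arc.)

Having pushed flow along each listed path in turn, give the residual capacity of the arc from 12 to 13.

after path 1 (7→5→13, push 13): res(12,13)=18
after path 2 (7→9→8→0→14→12→13, push 6): res(12,13)=12
after path 3 (7→9→12→13, push 3): res(12,13)=9
after path 4 (7→8→0→5→13, push 2): res(12,13)=9
after path 5 (7→8→9→12→13, push 6): res(12,13)=3

Residual capacity of (12,13): 3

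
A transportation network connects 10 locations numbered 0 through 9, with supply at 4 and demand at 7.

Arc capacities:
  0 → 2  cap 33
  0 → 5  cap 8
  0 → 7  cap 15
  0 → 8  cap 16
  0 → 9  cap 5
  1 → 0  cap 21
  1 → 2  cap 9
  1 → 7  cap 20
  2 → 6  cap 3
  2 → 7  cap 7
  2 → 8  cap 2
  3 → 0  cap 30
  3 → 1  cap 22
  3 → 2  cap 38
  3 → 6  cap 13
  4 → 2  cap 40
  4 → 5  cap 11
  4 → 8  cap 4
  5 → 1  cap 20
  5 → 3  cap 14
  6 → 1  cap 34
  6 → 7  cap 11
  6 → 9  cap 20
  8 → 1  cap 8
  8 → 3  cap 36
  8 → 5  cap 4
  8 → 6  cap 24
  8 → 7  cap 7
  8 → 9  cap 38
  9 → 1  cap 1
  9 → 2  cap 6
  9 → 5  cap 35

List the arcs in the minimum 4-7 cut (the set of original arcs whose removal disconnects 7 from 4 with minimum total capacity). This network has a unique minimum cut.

Min-cut arcs: {(2,6), (2,7), (2,8), (4,5), (4,8)} (total capacity 27)

augment #1: 4→2→7 push 7
augment #2: 4→8→7 push 4
augment #3: 4→2→6→7 push 3
augment #4: 4→2→8→7 push 2
augment #5: 4→5→1→7 push 11
max flow = 27; residual-reachable set from 4 gives S-side
cut edges (S→T): {(2,6), (2,7), (2,8), (4,5), (4,8)} total cap 27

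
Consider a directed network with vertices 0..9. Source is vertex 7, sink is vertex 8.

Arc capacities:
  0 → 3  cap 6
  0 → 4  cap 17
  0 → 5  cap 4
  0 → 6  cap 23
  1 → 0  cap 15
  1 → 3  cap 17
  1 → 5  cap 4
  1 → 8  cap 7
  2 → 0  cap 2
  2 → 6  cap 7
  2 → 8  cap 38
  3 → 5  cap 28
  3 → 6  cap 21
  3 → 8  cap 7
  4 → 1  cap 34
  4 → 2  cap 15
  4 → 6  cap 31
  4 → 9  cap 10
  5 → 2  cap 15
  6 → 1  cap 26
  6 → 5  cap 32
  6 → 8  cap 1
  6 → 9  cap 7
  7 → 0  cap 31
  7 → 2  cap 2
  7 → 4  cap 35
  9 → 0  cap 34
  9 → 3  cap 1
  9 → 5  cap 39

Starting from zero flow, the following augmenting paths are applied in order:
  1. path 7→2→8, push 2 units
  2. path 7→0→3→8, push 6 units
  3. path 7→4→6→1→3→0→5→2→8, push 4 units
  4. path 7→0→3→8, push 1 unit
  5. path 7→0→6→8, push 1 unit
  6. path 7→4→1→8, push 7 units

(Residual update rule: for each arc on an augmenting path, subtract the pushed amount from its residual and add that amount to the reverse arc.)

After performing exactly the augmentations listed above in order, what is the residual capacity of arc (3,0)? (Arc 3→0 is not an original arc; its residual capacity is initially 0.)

after path 1 (7→2→8, push 2): res(3,0)=0
after path 2 (7→0→3→8, push 6): res(3,0)=6
after path 3 (7→4→6→1→3→0→5→2→8, push 4): res(3,0)=2
after path 4 (7→0→3→8, push 1): res(3,0)=3
after path 5 (7→0→6→8, push 1): res(3,0)=3
after path 6 (7→4→1→8, push 7): res(3,0)=3

Residual capacity of (3,0): 3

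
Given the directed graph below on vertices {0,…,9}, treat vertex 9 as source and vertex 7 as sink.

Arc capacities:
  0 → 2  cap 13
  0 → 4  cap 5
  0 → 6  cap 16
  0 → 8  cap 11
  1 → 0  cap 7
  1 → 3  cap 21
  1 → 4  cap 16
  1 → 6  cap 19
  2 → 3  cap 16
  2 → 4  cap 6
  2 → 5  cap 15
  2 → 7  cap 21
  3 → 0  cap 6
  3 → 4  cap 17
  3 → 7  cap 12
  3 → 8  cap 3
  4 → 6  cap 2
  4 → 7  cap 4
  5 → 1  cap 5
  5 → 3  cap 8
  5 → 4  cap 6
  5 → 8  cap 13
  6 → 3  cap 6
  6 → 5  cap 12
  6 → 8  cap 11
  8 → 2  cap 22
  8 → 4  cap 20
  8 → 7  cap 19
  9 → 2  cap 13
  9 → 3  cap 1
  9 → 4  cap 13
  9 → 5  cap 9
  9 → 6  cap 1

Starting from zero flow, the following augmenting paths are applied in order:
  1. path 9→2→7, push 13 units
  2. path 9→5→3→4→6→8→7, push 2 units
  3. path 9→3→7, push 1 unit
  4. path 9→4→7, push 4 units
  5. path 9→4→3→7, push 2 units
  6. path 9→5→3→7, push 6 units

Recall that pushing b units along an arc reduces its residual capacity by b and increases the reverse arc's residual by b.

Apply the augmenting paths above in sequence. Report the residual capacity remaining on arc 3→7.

after path 1 (9→2→7, push 13): res(3,7)=12
after path 2 (9→5→3→4→6→8→7, push 2): res(3,7)=12
after path 3 (9→3→7, push 1): res(3,7)=11
after path 4 (9→4→7, push 4): res(3,7)=11
after path 5 (9→4→3→7, push 2): res(3,7)=9
after path 6 (9→5→3→7, push 6): res(3,7)=3

Residual capacity of (3,7): 3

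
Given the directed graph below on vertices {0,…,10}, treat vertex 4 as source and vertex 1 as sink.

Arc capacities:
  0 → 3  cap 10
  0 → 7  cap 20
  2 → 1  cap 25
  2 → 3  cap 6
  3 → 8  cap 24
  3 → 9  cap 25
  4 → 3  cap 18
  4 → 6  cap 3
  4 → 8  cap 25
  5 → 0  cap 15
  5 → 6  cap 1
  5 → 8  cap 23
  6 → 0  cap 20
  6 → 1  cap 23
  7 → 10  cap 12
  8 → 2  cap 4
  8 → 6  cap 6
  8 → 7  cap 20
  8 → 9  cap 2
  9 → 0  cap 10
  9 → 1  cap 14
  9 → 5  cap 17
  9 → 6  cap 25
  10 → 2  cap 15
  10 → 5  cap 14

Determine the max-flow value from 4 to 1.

augment #1: 4→6→1 bottleneck 3, total now 3
augment #2: 4→3→9→1 bottleneck 14, total now 17
augment #3: 4→8→2→1 bottleneck 4, total now 21
augment #4: 4→8→6→1 bottleneck 6, total now 27
augment #5: 4→3→9→6→1 bottleneck 4, total now 31
augment #6: 4→8→9→6→1 bottleneck 2, total now 33
augment #7: 4→8→7→10→2→1 bottleneck 12, total now 45

Maximum flow value: 45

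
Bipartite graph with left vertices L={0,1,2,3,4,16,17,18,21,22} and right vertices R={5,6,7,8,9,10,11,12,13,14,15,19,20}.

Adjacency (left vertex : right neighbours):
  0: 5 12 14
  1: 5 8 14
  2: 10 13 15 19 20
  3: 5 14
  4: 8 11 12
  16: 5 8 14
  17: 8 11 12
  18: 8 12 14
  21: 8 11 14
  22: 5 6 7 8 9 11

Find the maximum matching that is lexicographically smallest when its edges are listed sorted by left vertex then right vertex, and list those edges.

Lex-smallest maximum matching: {(0,5), (1,8), (2,10), (3,14), (4,11), (17,12), (22,6)}

|M| = 7 (so the lex-smallest maximum matching has 7 edges)
process left vertices in ascending order; for each, take the smallest-labelled available neighbour that still permits 7 edges overall, or leave it unmatched if none does
lex-smallest matching: {0-5, 1-8, 2-10, 3-14, 4-11, 17-12, 22-6}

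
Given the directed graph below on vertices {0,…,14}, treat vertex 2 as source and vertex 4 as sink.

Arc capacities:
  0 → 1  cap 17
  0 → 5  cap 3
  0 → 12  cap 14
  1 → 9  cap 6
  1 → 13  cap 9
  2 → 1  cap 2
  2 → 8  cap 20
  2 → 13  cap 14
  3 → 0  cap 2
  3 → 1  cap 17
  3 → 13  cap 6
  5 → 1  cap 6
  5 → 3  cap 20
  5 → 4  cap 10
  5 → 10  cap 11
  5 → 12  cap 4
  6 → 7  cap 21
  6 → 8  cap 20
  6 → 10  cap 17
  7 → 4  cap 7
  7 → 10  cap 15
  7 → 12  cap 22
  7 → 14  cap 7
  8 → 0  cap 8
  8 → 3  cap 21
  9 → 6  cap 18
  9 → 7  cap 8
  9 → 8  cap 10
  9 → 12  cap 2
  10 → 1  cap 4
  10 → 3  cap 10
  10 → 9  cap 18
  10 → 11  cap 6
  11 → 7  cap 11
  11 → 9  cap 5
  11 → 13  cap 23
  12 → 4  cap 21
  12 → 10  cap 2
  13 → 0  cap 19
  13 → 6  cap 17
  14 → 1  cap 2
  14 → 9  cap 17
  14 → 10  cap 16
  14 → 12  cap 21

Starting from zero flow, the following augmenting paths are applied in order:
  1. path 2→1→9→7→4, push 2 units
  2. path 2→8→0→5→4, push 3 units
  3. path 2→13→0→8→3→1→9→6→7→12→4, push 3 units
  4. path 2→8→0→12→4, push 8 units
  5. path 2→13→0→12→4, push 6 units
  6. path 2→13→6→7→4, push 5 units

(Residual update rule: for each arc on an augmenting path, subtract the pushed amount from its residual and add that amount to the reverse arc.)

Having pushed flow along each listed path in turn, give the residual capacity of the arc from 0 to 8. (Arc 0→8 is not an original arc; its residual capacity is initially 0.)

after path 1 (2→1→9→7→4, push 2): res(0,8)=0
after path 2 (2→8→0→5→4, push 3): res(0,8)=3
after path 3 (2→13→0→8→3→1→9→6→7→12→4, push 3): res(0,8)=0
after path 4 (2→8→0→12→4, push 8): res(0,8)=8
after path 5 (2→13→0→12→4, push 6): res(0,8)=8
after path 6 (2→13→6→7→4, push 5): res(0,8)=8

Residual capacity of (0,8): 8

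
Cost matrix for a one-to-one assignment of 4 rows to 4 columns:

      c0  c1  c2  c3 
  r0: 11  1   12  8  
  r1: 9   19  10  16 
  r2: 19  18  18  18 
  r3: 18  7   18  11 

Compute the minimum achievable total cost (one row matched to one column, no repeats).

Minimum assignment cost: 39

optimal assignment: row0→col1 (cost 1), row1→col0 (cost 9), row2→col2 (cost 18), row3→col3 (cost 11)
total = 1 + 9 + 18 + 11 = 39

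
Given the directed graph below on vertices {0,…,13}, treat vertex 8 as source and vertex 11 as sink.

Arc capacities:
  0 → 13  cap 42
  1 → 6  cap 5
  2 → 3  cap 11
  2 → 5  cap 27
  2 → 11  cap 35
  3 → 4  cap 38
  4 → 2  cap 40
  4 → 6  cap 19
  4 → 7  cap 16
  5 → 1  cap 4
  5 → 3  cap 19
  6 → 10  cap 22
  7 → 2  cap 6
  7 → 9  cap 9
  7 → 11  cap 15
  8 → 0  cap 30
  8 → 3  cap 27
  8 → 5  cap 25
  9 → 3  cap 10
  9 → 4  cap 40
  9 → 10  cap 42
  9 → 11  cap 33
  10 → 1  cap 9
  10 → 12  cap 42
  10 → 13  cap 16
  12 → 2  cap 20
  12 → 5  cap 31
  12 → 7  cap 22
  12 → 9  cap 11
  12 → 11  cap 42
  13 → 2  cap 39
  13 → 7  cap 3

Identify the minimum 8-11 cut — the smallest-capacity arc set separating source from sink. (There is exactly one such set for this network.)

Min-cut arcs: {(3,4), (5,1), (8,0)} (total capacity 72)

augment #1: 8→0→13→2→11 push 30
augment #2: 8→3→4→2→11 push 5
augment #3: 8→3→4→7→11 push 15
augment #4: 8→3→4→7→9→11 push 1
augment #5: 8→3→4→6→10→12→11 push 6
augment #6: 8→5→1→6→10→12→11 push 4
augment #7: 8→5→3→4→6→10→12→11 push 11
max flow = 72; residual-reachable set from 8 gives S-side
cut edges (S→T): {(3,4), (5,1), (8,0)} total cap 72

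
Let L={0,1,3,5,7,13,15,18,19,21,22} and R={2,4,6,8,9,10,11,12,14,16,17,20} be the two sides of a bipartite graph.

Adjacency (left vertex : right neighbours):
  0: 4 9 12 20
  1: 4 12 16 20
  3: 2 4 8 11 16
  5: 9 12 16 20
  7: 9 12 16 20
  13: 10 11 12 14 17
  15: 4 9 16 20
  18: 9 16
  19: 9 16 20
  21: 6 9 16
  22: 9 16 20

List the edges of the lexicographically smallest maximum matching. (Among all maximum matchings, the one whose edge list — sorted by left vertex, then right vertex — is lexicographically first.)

|M| = 8 (so the lex-smallest maximum matching has 8 edges)
process left vertices in ascending order; for each, take the smallest-labelled available neighbour that still permits 8 edges overall, or leave it unmatched if none does
lex-smallest matching: {0-4, 1-12, 3-2, 5-9, 7-16, 13-10, 15-20, 21-6}

Lex-smallest maximum matching: {(0,4), (1,12), (3,2), (5,9), (7,16), (13,10), (15,20), (21,6)}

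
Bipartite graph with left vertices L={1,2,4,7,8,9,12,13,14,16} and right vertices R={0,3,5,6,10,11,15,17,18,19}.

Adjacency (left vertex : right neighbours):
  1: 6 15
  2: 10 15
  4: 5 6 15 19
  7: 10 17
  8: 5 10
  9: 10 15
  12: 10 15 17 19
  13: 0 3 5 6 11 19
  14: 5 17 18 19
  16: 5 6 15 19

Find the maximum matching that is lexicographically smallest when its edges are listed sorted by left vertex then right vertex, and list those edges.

|M| = 8 (so the lex-smallest maximum matching has 8 edges)
process left vertices in ascending order; for each, take the smallest-labelled available neighbour that still permits 8 edges overall, or leave it unmatched if none does
lex-smallest matching: {1-6, 2-10, 4-5, 7-17, 9-15, 12-19, 13-0, 14-18}

Lex-smallest maximum matching: {(1,6), (2,10), (4,5), (7,17), (9,15), (12,19), (13,0), (14,18)}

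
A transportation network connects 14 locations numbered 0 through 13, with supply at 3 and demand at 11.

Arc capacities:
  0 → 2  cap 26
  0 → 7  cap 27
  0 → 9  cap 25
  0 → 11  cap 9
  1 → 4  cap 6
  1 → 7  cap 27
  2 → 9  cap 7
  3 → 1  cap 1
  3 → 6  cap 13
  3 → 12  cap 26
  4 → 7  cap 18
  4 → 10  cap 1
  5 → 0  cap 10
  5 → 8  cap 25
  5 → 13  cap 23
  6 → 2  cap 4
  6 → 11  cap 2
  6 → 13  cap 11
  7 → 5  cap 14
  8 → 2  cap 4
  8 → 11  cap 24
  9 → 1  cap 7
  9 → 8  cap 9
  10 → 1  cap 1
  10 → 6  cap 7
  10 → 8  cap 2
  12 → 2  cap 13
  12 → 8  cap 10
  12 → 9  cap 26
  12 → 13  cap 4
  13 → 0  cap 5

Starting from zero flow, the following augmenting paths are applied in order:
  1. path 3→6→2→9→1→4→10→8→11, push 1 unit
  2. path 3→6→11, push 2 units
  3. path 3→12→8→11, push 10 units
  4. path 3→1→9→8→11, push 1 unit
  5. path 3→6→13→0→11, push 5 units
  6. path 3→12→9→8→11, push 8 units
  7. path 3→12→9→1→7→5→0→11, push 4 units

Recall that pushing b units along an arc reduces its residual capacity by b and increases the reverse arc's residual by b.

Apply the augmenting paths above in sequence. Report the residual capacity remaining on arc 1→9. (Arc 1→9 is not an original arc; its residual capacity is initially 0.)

after path 1 (3→6→2→9→1→4→10→8→11, push 1): res(1,9)=1
after path 2 (3→6→11, push 2): res(1,9)=1
after path 3 (3→12→8→11, push 10): res(1,9)=1
after path 4 (3→1→9→8→11, push 1): res(1,9)=0
after path 5 (3→6→13→0→11, push 5): res(1,9)=0
after path 6 (3→12→9→8→11, push 8): res(1,9)=0
after path 7 (3→12→9→1→7→5→0→11, push 4): res(1,9)=4

Residual capacity of (1,9): 4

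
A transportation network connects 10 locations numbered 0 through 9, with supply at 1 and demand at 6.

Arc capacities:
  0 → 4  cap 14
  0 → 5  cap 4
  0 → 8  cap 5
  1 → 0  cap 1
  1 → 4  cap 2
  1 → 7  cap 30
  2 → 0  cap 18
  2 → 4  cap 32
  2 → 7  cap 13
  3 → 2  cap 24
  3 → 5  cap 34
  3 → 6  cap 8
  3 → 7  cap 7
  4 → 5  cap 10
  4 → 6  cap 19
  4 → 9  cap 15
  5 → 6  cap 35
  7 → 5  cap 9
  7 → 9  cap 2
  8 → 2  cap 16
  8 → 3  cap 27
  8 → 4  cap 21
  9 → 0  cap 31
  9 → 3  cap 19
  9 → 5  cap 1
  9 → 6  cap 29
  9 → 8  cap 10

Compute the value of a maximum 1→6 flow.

augment #1: 1→4→6 bottleneck 2, total now 2
augment #2: 1→0→4→6 bottleneck 1, total now 3
augment #3: 1→7→5→6 bottleneck 9, total now 12
augment #4: 1→7→9→6 bottleneck 2, total now 14

Maximum flow value: 14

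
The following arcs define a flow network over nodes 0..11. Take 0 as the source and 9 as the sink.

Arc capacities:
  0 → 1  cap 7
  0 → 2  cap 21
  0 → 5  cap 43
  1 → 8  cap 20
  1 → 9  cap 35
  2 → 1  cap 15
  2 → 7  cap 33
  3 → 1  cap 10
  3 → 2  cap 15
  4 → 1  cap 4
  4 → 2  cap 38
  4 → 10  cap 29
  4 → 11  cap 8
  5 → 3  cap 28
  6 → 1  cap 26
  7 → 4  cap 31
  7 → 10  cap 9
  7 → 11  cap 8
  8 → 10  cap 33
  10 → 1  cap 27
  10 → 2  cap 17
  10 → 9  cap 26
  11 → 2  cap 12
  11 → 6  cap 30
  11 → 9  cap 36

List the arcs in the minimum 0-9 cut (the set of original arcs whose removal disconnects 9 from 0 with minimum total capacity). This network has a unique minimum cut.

Min-cut arcs: {(0,1), (0,2), (3,1), (3,2)} (total capacity 53)

augment #1: 0→1→9 push 7
augment #2: 0→2→1→9 push 15
augment #3: 0→2→7→10→9 push 6
augment #4: 0→5→3→1→9 push 10
augment #5: 0→5→3→2→7→10→9 push 3
augment #6: 0→5→3→2→7→11→9 push 8
augment #7: 0→5→3→2→7→4→1→9 push 3
augment #8: 0→5→3→2→7→4→10→9 push 1
max flow = 53; residual-reachable set from 0 gives S-side
cut edges (S→T): {(0,1), (0,2), (3,1), (3,2)} total cap 53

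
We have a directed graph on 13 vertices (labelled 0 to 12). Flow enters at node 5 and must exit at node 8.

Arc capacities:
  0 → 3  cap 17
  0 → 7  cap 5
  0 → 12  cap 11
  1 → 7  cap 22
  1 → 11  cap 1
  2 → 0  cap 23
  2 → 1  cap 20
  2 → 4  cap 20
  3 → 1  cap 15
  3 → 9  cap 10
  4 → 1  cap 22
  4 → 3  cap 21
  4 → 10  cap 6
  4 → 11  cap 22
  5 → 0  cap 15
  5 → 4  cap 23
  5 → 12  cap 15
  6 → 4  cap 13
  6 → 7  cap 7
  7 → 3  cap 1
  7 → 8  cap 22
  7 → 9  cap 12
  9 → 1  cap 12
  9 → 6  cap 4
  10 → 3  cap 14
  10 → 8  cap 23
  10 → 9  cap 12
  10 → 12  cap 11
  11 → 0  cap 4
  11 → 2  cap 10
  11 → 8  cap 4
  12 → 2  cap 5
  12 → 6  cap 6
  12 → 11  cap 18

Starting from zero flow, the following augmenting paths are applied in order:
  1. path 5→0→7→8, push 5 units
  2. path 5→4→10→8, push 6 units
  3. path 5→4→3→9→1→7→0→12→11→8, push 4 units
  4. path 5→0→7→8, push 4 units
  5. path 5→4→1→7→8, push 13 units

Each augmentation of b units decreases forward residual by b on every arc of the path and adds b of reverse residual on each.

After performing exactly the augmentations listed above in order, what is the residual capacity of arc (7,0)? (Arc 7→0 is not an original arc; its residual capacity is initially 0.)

Residual capacity of (7,0): 5

after path 1 (5→0→7→8, push 5): res(7,0)=5
after path 2 (5→4→10→8, push 6): res(7,0)=5
after path 3 (5→4→3→9→1→7→0→12→11→8, push 4): res(7,0)=1
after path 4 (5→0→7→8, push 4): res(7,0)=5
after path 5 (5→4→1→7→8, push 13): res(7,0)=5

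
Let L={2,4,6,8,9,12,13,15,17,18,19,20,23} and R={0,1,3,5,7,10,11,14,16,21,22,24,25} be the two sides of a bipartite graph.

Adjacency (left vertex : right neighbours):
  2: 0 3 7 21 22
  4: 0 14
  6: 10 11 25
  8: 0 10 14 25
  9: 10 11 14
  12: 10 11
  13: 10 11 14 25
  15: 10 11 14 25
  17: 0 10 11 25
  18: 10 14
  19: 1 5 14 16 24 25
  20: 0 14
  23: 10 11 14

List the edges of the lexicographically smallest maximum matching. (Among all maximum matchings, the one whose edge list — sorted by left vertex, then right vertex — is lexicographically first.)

|M| = 7 (so the lex-smallest maximum matching has 7 edges)
process left vertices in ascending order; for each, take the smallest-labelled available neighbour that still permits 7 edges overall, or leave it unmatched if none does
lex-smallest matching: {2-3, 4-0, 6-10, 8-14, 9-11, 13-25, 19-1}

Lex-smallest maximum matching: {(2,3), (4,0), (6,10), (8,14), (9,11), (13,25), (19,1)}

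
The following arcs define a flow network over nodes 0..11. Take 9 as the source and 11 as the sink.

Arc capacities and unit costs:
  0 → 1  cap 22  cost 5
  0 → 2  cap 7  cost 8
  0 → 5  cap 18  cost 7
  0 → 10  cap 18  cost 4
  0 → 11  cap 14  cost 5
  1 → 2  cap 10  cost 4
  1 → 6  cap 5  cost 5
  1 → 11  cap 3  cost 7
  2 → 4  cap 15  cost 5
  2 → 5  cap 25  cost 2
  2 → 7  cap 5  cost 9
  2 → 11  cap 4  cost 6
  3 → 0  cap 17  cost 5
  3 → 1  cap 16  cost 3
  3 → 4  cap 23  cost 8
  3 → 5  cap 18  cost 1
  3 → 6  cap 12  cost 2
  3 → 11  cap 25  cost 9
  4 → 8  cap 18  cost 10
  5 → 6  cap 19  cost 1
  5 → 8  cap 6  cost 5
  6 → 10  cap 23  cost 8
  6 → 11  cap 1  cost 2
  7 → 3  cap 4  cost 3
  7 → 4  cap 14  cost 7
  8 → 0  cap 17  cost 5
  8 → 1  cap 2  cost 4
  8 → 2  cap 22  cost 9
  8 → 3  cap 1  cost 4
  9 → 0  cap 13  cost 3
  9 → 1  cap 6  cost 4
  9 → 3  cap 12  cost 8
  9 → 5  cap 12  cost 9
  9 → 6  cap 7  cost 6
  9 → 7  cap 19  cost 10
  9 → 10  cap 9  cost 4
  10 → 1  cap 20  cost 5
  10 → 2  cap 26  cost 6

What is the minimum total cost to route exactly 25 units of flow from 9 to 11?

shortest-cost path #1: 9→0→11 push 13 @ unit cost 8 (adds 104)
shortest-cost path #2: 9→6→11 push 1 @ unit cost 8 (adds 8)
shortest-cost path #3: 9→1→11 push 3 @ unit cost 11 (adds 33)
shortest-cost path #4: 9→1→2→11 push 3 @ unit cost 14 (adds 42)
shortest-cost path #5: 9→10→2→11 push 1 @ unit cost 16 (adds 16)
shortest-cost path #6: 9→3→11 push 4 @ unit cost 17 (adds 68)
total cost = 271

Minimum cost for 25 units: 271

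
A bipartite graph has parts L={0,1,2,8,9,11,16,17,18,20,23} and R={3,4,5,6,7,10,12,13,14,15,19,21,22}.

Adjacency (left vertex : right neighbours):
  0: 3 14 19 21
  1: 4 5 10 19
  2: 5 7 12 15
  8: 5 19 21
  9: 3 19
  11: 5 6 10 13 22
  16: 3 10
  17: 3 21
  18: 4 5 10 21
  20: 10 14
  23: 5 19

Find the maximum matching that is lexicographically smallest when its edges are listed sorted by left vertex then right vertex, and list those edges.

Lex-smallest maximum matching: {(0,3), (1,4), (2,7), (8,5), (9,19), (11,6), (16,10), (17,21), (20,14)}

|M| = 9 (so the lex-smallest maximum matching has 9 edges)
process left vertices in ascending order; for each, take the smallest-labelled available neighbour that still permits 9 edges overall, or leave it unmatched if none does
lex-smallest matching: {0-3, 1-4, 2-7, 8-5, 9-19, 11-6, 16-10, 17-21, 20-14}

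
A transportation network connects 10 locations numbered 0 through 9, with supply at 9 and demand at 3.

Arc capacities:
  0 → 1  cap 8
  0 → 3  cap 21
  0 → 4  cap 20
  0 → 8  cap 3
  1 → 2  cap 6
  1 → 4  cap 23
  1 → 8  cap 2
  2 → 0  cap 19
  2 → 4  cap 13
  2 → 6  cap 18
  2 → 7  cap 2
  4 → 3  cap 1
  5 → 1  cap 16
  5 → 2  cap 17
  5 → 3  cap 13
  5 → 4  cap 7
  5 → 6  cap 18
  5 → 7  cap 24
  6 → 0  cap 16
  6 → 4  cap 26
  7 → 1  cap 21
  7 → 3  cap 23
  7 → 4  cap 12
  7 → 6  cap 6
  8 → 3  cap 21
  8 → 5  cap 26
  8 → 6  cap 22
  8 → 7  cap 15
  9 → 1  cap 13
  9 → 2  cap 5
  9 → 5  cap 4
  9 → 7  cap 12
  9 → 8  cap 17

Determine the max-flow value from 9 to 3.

augment #1: 9→5→3 bottleneck 4, total now 4
augment #2: 9→7→3 bottleneck 12, total now 16
augment #3: 9→8→3 bottleneck 17, total now 33
augment #4: 9→1→4→3 bottleneck 1, total now 34
augment #5: 9→1→8→3 bottleneck 2, total now 36
augment #6: 9→2→0→3 bottleneck 5, total now 41
augment #7: 9→1→2→0→3 bottleneck 6, total now 47

Maximum flow value: 47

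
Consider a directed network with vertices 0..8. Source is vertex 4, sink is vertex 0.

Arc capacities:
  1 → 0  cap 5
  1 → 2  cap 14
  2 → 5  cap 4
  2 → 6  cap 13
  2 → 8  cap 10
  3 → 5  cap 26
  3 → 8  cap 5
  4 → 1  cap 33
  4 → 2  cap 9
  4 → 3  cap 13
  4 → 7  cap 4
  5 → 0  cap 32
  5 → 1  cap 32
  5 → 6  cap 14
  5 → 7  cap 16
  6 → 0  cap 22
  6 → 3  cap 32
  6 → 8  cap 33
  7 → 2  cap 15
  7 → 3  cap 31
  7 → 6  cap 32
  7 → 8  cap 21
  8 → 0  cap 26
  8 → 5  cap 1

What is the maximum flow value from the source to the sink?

Maximum flow value: 45

augment #1: 4→1→0 bottleneck 5, total now 5
augment #2: 4→2→5→0 bottleneck 4, total now 9
augment #3: 4→2→6→0 bottleneck 5, total now 14
augment #4: 4→3→5→0 bottleneck 13, total now 27
augment #5: 4→7→6→0 bottleneck 4, total now 31
augment #6: 4→1→2→6→0 bottleneck 8, total now 39
augment #7: 4→1→2→8→0 bottleneck 6, total now 45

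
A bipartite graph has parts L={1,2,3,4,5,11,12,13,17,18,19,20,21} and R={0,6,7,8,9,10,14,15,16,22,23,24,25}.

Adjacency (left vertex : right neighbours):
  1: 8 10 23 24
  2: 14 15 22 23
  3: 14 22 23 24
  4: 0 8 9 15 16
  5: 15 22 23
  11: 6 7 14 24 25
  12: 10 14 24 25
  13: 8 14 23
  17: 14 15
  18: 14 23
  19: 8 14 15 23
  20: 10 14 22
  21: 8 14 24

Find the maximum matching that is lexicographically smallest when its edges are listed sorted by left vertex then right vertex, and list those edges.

|M| = 10 (so the lex-smallest maximum matching has 10 edges)
process left vertices in ascending order; for each, take the smallest-labelled available neighbour that still permits 10 edges overall, or leave it unmatched if none does
lex-smallest matching: {1-8, 2-14, 3-22, 4-0, 5-15, 11-6, 12-25, 13-23, 20-10, 21-24}

Lex-smallest maximum matching: {(1,8), (2,14), (3,22), (4,0), (5,15), (11,6), (12,25), (13,23), (20,10), (21,24)}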